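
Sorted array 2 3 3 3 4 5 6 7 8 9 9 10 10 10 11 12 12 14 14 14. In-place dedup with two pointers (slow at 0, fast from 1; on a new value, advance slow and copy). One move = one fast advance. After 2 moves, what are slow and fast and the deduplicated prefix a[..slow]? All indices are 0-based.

slow=1, fast=3, prefix=[2, 3]

slow=0 fast=1: a[fast]=3≠a[slow]=2 write a[1]=3, slow++,fast++
slow=1 fast=2: a[fast]=3=a[slow] dup, fast++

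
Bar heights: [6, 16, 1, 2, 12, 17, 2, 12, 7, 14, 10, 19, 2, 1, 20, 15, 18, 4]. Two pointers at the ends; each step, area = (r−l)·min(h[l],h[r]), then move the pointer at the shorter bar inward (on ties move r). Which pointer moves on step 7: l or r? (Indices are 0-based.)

l

l=0 r=17: min(6,4)*17=68 best=68 *, r--
l=0 r=16: min(6,18)*16=96 best=96 *, l++
l=1 r=16: min(16,18)*15=240 best=240 *, l++
l=2 r=16: min(1,18)*14=14 best=240, l++
l=3 r=16: min(2,18)*13=26 best=240, l++
l=4 r=16: min(12,18)*12=144 best=240, l++
l=5 r=16: min(17,18)*11=187 best=240, l++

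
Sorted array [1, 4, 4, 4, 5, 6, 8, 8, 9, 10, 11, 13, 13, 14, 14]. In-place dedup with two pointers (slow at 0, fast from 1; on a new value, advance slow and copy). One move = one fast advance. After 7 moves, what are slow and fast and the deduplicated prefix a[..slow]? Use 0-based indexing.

(s=0,f=1) a[fast]=4≠a[slow]=1 write a[1]=4 → slow++,fast++
(s=1,f=2) a[fast]=4=a[slow] dup → fast++
(s=1,f=3) a[fast]=4=a[slow] dup → fast++
(s=1,f=4) a[fast]=5≠a[slow]=4 write a[2]=5 → slow++,fast++
(s=2,f=5) a[fast]=6≠a[slow]=5 write a[3]=6 → slow++,fast++
(s=3,f=6) a[fast]=8≠a[slow]=6 write a[4]=8 → slow++,fast++
(s=4,f=7) a[fast]=8=a[slow] dup → fast++

slow=4, fast=8, prefix=[1, 4, 5, 6, 8]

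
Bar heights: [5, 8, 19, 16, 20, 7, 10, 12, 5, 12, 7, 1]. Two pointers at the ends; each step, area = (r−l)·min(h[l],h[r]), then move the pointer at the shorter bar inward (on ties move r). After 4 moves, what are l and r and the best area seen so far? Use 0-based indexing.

[0,11] min(5,1)*11=11 best=11 * → r--
[0,10] min(5,7)*10=50 best=50 * → l++
[1,10] min(8,7)*9=63 best=63 * → r--
[1,9] min(8,12)*8=64 best=64 * → l++

l=2, r=9, best area=64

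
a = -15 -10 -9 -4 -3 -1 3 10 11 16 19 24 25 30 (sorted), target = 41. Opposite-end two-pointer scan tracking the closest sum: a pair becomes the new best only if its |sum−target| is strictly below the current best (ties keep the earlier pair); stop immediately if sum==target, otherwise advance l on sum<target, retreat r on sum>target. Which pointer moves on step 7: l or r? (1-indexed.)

l

[1,14] -15+30=15 d=26 * → l++
[2,14] -10+30=20 d=21 * → l++
[3,14] -9+30=21 d=20 * → l++
[4,14] -4+30=26 d=15 * → l++
[5,14] -3+30=27 d=14 * → l++
[6,14] -1+30=29 d=12 * → l++
[7,14] 3+30=33 d=8 * → l++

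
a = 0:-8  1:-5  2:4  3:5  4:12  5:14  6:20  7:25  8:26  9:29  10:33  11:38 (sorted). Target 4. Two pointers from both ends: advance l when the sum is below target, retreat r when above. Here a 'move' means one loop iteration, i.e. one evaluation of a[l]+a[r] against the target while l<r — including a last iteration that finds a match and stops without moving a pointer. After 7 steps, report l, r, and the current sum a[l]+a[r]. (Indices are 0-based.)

[0,11] -8+38=30 >4 → r--
[0,10] -8+33=25 >4 → r--
[0,9] -8+29=21 >4 → r--
[0,8] -8+26=18 >4 → r--
[0,7] -8+25=17 >4 → r--
[0,6] -8+20=12 >4 → r--
[0,5] -8+14=6 >4 → r--

l=0, r=4, sum=4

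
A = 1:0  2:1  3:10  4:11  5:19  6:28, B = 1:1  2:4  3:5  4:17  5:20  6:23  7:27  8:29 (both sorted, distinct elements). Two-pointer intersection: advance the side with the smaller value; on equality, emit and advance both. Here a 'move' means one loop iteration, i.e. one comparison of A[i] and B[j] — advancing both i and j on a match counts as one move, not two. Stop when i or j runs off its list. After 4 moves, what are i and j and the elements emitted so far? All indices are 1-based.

[i=1,j=1] 0<1 → i++
[i=2,j=1] 1==1 emit → i++,j++
[i=3,j=2] 10>4 → j++
[i=3,j=3] 10>5 → j++

i=3, j=4, emitted=[1]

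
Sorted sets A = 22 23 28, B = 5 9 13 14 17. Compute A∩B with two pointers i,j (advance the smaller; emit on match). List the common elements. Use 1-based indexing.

intersection = []

i=1 j=1: 22>5, j++
i=1 j=2: 22>9, j++
i=1 j=3: 22>13, j++
i=1 j=4: 22>14, j++
i=1 j=5: 22>17, j++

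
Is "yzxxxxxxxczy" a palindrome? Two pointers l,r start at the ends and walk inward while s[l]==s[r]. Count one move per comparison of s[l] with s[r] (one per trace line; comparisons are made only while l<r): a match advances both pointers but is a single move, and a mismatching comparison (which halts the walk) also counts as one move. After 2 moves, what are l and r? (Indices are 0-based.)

[0,11] 'y'=='y' → l++,r--
[1,10] 'z'=='z' → l++,r--

l=2, r=9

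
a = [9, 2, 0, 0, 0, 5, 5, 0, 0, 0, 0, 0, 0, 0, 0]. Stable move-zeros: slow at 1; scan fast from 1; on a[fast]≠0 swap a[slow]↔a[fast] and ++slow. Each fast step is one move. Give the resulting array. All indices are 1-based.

[9, 2, 5, 5, 0, 0, 0, 0, 0, 0, 0, 0, 0, 0, 0]

(s=1,f=1) a[fast]=9≠0 swap→a[1]=9 → slow++,fast++
(s=2,f=2) a[fast]=2≠0 swap→a[2]=2 → slow++,fast++
(s=3,f=3) a[fast]=0 → fast++
(s=3,f=4) a[fast]=0 → fast++
(s=3,f=5) a[fast]=0 → fast++
(s=3,f=6) a[fast]=5≠0 swap→a[3]=5 → slow++,fast++
(s=4,f=7) a[fast]=5≠0 swap→a[4]=5 → slow++,fast++
(s=5,f=8) a[fast]=0 → fast++
(s=5,f=9) a[fast]=0 → fast++
(s=5,f=10) a[fast]=0 → fast++
(s=5,f=11) a[fast]=0 → fast++
(s=5,f=12) a[fast]=0 → fast++
(s=5,f=13) a[fast]=0 → fast++
(s=5,f=14) a[fast]=0 → fast++
(s=5,f=15) a[fast]=0 → fast++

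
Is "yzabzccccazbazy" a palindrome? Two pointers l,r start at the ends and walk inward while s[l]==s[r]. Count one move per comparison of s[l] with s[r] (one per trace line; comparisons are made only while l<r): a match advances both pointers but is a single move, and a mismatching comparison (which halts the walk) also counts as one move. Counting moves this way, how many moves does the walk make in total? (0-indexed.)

l=0 r=14: 'y'=='y', l++,r--
l=1 r=13: 'z'=='z', l++,r--
l=2 r=12: 'a'=='a', l++,r--
l=3 r=11: 'b'=='b', l++,r--
l=4 r=10: 'z'=='z', l++,r--
l=5 r=9: 'c'!='a', stop

6 moves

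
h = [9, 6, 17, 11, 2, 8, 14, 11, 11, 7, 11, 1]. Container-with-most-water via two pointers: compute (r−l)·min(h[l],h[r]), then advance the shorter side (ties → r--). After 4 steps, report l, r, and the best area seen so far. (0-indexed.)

l=2, r=9, best area=90

l=0 r=11: min(9,1)*11=11 best=11 *, r--
l=0 r=10: min(9,11)*10=90 best=90 *, l++
l=1 r=10: min(6,11)*9=54 best=90, l++
l=2 r=10: min(17,11)*8=88 best=90, r--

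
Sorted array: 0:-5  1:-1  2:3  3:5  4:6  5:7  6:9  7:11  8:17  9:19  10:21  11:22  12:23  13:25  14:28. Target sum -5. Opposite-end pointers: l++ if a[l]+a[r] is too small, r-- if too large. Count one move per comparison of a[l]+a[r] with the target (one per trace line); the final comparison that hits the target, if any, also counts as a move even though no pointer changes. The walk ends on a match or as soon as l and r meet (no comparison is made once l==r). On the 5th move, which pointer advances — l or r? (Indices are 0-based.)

r

l=0 r=14: -5+28=23 >-5, r--
l=0 r=13: -5+25=20 >-5, r--
l=0 r=12: -5+23=18 >-5, r--
l=0 r=11: -5+22=17 >-5, r--
l=0 r=10: -5+21=16 >-5, r--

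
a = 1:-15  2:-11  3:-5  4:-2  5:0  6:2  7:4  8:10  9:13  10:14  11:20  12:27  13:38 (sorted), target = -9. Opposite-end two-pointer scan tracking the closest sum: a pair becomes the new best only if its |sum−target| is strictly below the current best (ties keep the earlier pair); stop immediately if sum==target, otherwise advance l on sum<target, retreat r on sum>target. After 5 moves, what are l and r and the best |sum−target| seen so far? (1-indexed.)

l=1 r=13: -15+38=23 d=32 *, r--
l=1 r=12: -15+27=12 d=21 *, r--
l=1 r=11: -15+20=5 d=14 *, r--
l=1 r=10: -15+14=-1 d=8 *, r--
l=1 r=9: -15+13=-2 d=7 *, r--

l=1, r=8, best |Δ|=7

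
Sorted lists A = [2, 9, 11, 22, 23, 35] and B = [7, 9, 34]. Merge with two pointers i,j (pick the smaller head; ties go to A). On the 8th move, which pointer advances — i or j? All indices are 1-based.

i=1 j=1: A[i]=2<=B[j]=7 take 2, i++
i=2 j=1: A[i]=9>B[j]=7 take 7, j++
i=2 j=2: A[i]=9<=B[j]=9 take 9, i++
i=3 j=2: A[i]=11>B[j]=9 take 9, j++
i=3 j=3: A[i]=11<=B[j]=34 take 11, i++
i=4 j=3: A[i]=22<=B[j]=34 take 22, i++
i=5 j=3: A[i]=23<=B[j]=34 take 23, i++
i=6 j=3: A[i]=35>B[j]=34 take 34, j++

j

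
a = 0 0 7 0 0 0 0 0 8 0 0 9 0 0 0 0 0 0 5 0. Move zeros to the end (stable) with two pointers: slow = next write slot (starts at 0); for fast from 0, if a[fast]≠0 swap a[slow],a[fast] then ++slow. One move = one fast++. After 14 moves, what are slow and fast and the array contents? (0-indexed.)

slow=0 fast=0: a[fast]=0, fast++
slow=0 fast=1: a[fast]=0, fast++
slow=0 fast=2: a[fast]=7≠0 swap→a[0]=7, slow++,fast++
slow=1 fast=3: a[fast]=0, fast++
slow=1 fast=4: a[fast]=0, fast++
slow=1 fast=5: a[fast]=0, fast++
slow=1 fast=6: a[fast]=0, fast++
slow=1 fast=7: a[fast]=0, fast++
slow=1 fast=8: a[fast]=8≠0 swap→a[1]=8, slow++,fast++
slow=2 fast=9: a[fast]=0, fast++
slow=2 fast=10: a[fast]=0, fast++
slow=2 fast=11: a[fast]=9≠0 swap→a[2]=9, slow++,fast++
slow=3 fast=12: a[fast]=0, fast++
slow=3 fast=13: a[fast]=0, fast++

slow=3, fast=14, a=[7, 8, 9, 0, 0, 0, 0, 0, 0, 0, 0, 0, 0, 0, 0, 0, 0, 0, 5, 0]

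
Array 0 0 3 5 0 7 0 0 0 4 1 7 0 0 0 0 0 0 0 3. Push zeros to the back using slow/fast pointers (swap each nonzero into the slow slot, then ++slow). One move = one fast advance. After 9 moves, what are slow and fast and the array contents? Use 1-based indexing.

slow=4, fast=10, a=[3, 5, 7, 0, 0, 0, 0, 0, 0, 4, 1, 7, 0, 0, 0, 0, 0, 0, 0, 3]

(s=1,f=1) a[fast]=0 → fast++
(s=1,f=2) a[fast]=0 → fast++
(s=1,f=3) a[fast]=3≠0 swap→a[1]=3 → slow++,fast++
(s=2,f=4) a[fast]=5≠0 swap→a[2]=5 → slow++,fast++
(s=3,f=5) a[fast]=0 → fast++
(s=3,f=6) a[fast]=7≠0 swap→a[3]=7 → slow++,fast++
(s=4,f=7) a[fast]=0 → fast++
(s=4,f=8) a[fast]=0 → fast++
(s=4,f=9) a[fast]=0 → fast++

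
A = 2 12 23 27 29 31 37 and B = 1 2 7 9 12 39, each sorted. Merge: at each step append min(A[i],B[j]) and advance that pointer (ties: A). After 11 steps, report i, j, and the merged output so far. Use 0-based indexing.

[i=0,j=0] A[i]=2>B[j]=1 take 1 → j++
[i=0,j=1] A[i]=2<=B[j]=2 take 2 → i++
[i=1,j=1] A[i]=12>B[j]=2 take 2 → j++
[i=1,j=2] A[i]=12>B[j]=7 take 7 → j++
[i=1,j=3] A[i]=12>B[j]=9 take 9 → j++
[i=1,j=4] A[i]=12<=B[j]=12 take 12 → i++
[i=2,j=4] A[i]=23>B[j]=12 take 12 → j++
[i=2,j=5] A[i]=23<=B[j]=39 take 23 → i++
[i=3,j=5] A[i]=27<=B[j]=39 take 27 → i++
[i=4,j=5] A[i]=29<=B[j]=39 take 29 → i++
[i=5,j=5] A[i]=31<=B[j]=39 take 31 → i++

i=6, j=5, merged so far=[1, 2, 2, 7, 9, 12, 12, 23, 27, 29, 31]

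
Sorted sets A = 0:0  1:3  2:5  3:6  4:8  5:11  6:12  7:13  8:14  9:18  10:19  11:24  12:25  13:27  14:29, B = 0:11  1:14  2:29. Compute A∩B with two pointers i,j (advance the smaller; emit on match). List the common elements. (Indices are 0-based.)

[i=0,j=0] 0<11 → i++
[i=1,j=0] 3<11 → i++
[i=2,j=0] 5<11 → i++
[i=3,j=0] 6<11 → i++
[i=4,j=0] 8<11 → i++
[i=5,j=0] 11==11 emit → i++,j++
[i=6,j=1] 12<14 → i++
[i=7,j=1] 13<14 → i++
[i=8,j=1] 14==14 emit → i++,j++
[i=9,j=2] 18<29 → i++
[i=10,j=2] 19<29 → i++
[i=11,j=2] 24<29 → i++
[i=12,j=2] 25<29 → i++
[i=13,j=2] 27<29 → i++
[i=14,j=2] 29==29 emit → i++,j++

intersection = [11, 14, 29]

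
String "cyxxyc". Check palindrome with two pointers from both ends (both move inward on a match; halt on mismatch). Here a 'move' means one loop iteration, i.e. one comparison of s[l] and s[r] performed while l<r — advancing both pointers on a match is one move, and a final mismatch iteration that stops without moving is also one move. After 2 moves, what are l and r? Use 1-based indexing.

l=3, r=4

l=1 r=6: 'c'=='c', l++,r--
l=2 r=5: 'y'=='y', l++,r--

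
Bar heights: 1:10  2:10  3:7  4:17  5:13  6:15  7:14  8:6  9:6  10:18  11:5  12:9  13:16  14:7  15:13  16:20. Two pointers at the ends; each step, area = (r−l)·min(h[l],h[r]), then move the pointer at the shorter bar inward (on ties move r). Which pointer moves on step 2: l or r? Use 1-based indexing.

[1,16] min(10,20)*15=150 best=150 * → l++
[2,16] min(10,20)*14=140 best=150 → l++

l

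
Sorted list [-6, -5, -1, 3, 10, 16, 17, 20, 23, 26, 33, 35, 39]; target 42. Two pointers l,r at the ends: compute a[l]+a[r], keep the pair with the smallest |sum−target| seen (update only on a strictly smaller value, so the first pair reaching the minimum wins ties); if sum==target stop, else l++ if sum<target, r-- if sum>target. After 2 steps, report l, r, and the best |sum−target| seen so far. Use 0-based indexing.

l=0 r=12: -6+39=33 d=9 *, l++
l=1 r=12: -5+39=34 d=8 *, l++

l=2, r=12, best |Δ|=8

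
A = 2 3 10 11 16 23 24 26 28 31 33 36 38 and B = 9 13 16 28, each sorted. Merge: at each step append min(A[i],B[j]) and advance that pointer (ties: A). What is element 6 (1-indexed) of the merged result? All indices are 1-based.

merged[6] = 13

i=1 j=1: A[i]=2<=B[j]=9 take 2, i++
i=2 j=1: A[i]=3<=B[j]=9 take 3, i++
i=3 j=1: A[i]=10>B[j]=9 take 9, j++
i=3 j=2: A[i]=10<=B[j]=13 take 10, i++
i=4 j=2: A[i]=11<=B[j]=13 take 11, i++
i=5 j=2: A[i]=16>B[j]=13 take 13, j++
i=5 j=3: A[i]=16<=B[j]=16 take 16, i++
i=6 j=3: A[i]=23>B[j]=16 take 16, j++
i=6 j=4: A[i]=23<=B[j]=28 take 23, i++
i=7 j=4: A[i]=24<=B[j]=28 take 24, i++
i=8 j=4: A[i]=26<=B[j]=28 take 26, i++
i=9 j=4: A[i]=28<=B[j]=28 take 28, i++
i=10 j=4: A[i]=31>B[j]=28 take 28, j++
i=10 j=5: B done, take A[i]=31, i++
i=11 j=5: B done, take A[i]=33, i++
i=12 j=5: B done, take A[i]=36, i++
i=13 j=5: B done, take A[i]=38, i++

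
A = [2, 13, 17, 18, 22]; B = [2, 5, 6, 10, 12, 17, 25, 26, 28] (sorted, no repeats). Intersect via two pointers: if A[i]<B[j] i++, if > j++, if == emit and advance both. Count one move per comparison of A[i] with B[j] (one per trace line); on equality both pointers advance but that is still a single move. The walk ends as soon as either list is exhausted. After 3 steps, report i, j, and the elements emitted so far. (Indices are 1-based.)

i=1 j=1: 2==2 emit, i++,j++
i=2 j=2: 13>5, j++
i=2 j=3: 13>6, j++

i=2, j=4, emitted=[2]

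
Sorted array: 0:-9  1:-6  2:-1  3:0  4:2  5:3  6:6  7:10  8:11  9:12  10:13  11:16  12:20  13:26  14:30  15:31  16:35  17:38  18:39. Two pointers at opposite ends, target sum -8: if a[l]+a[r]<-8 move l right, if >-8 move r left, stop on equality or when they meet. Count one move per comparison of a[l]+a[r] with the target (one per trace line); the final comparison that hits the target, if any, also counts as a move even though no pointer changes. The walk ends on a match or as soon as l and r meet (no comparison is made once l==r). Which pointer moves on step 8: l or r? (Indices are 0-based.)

[0,18] -9+39=30 >-8 → r--
[0,17] -9+38=29 >-8 → r--
[0,16] -9+35=26 >-8 → r--
[0,15] -9+31=22 >-8 → r--
[0,14] -9+30=21 >-8 → r--
[0,13] -9+26=17 >-8 → r--
[0,12] -9+20=11 >-8 → r--
[0,11] -9+16=7 >-8 → r--

r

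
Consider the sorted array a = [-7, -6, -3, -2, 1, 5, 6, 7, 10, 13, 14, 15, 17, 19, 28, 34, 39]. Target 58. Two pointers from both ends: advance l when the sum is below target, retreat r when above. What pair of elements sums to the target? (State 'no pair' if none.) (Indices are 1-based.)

(19, 39)

l=1 r=17: -7+39=32 <58, l++
l=2 r=17: -6+39=33 <58, l++
l=3 r=17: -3+39=36 <58, l++
l=4 r=17: -2+39=37 <58, l++
l=5 r=17: 1+39=40 <58, l++
l=6 r=17: 5+39=44 <58, l++
l=7 r=17: 6+39=45 <58, l++
l=8 r=17: 7+39=46 <58, l++
l=9 r=17: 10+39=49 <58, l++
l=10 r=17: 13+39=52 <58, l++
l=11 r=17: 14+39=53 <58, l++
l=12 r=17: 15+39=54 <58, l++
l=13 r=17: 17+39=56 <58, l++
l=14 r=17: 19+39=58, found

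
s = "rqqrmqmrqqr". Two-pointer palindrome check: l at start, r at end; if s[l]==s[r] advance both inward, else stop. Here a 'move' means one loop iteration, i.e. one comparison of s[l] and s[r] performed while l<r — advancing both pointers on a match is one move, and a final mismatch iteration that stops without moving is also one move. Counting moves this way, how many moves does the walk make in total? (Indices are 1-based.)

5 moves

[1,11] 'r'=='r' → l++,r--
[2,10] 'q'=='q' → l++,r--
[3,9] 'q'=='q' → l++,r--
[4,8] 'r'=='r' → l++,r--
[5,7] 'm'=='m' → l++,r--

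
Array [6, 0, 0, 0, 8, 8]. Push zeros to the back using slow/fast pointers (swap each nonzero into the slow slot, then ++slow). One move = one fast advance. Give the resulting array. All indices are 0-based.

(s=0,f=0) a[fast]=6≠0 swap→a[0]=6 → slow++,fast++
(s=1,f=1) a[fast]=0 → fast++
(s=1,f=2) a[fast]=0 → fast++
(s=1,f=3) a[fast]=0 → fast++
(s=1,f=4) a[fast]=8≠0 swap→a[1]=8 → slow++,fast++
(s=2,f=5) a[fast]=8≠0 swap→a[2]=8 → slow++,fast++

[6, 8, 8, 0, 0, 0]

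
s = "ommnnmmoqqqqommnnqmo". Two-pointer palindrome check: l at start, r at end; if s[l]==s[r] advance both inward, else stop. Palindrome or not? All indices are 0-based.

l=0 r=19: 'o'=='o', l++,r--
l=1 r=18: 'm'=='m', l++,r--
l=2 r=17: 'm'!='q', stop

not a palindrome (mismatch at 2,17)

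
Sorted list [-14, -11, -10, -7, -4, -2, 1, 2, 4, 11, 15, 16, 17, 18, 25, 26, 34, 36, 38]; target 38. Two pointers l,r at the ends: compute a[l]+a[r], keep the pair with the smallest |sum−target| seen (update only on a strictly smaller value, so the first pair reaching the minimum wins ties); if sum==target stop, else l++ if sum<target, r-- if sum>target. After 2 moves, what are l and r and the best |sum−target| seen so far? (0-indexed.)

[0,18] -14+38=24 d=14 * → l++
[1,18] -11+38=27 d=11 * → l++

l=2, r=18, best |Δ|=11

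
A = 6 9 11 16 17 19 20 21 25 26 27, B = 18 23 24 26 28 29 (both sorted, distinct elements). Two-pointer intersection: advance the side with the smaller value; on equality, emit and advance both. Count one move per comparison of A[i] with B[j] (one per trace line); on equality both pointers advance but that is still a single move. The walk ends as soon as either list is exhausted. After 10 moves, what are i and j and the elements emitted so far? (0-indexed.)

i=8, j=2, emitted=[]

[i=0,j=0] 6<18 → i++
[i=1,j=0] 9<18 → i++
[i=2,j=0] 11<18 → i++
[i=3,j=0] 16<18 → i++
[i=4,j=0] 17<18 → i++
[i=5,j=0] 19>18 → j++
[i=5,j=1] 19<23 → i++
[i=6,j=1] 20<23 → i++
[i=7,j=1] 21<23 → i++
[i=8,j=1] 25>23 → j++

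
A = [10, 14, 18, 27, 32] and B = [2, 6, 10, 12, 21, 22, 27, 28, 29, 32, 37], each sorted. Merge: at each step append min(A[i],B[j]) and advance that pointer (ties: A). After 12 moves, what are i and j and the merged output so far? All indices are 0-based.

[i=0,j=0] A[i]=10>B[j]=2 take 2 → j++
[i=0,j=1] A[i]=10>B[j]=6 take 6 → j++
[i=0,j=2] A[i]=10<=B[j]=10 take 10 → i++
[i=1,j=2] A[i]=14>B[j]=10 take 10 → j++
[i=1,j=3] A[i]=14>B[j]=12 take 12 → j++
[i=1,j=4] A[i]=14<=B[j]=21 take 14 → i++
[i=2,j=4] A[i]=18<=B[j]=21 take 18 → i++
[i=3,j=4] A[i]=27>B[j]=21 take 21 → j++
[i=3,j=5] A[i]=27>B[j]=22 take 22 → j++
[i=3,j=6] A[i]=27<=B[j]=27 take 27 → i++
[i=4,j=6] A[i]=32>B[j]=27 take 27 → j++
[i=4,j=7] A[i]=32>B[j]=28 take 28 → j++

i=4, j=8, merged so far=[2, 6, 10, 10, 12, 14, 18, 21, 22, 27, 27, 28]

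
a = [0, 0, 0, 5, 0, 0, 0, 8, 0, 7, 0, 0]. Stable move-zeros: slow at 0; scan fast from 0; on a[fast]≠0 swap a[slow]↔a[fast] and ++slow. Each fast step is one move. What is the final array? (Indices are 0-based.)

[5, 8, 7, 0, 0, 0, 0, 0, 0, 0, 0, 0]

(s=0,f=0) a[fast]=0 → fast++
(s=0,f=1) a[fast]=0 → fast++
(s=0,f=2) a[fast]=0 → fast++
(s=0,f=3) a[fast]=5≠0 swap→a[0]=5 → slow++,fast++
(s=1,f=4) a[fast]=0 → fast++
(s=1,f=5) a[fast]=0 → fast++
(s=1,f=6) a[fast]=0 → fast++
(s=1,f=7) a[fast]=8≠0 swap→a[1]=8 → slow++,fast++
(s=2,f=8) a[fast]=0 → fast++
(s=2,f=9) a[fast]=7≠0 swap→a[2]=7 → slow++,fast++
(s=3,f=10) a[fast]=0 → fast++
(s=3,f=11) a[fast]=0 → fast++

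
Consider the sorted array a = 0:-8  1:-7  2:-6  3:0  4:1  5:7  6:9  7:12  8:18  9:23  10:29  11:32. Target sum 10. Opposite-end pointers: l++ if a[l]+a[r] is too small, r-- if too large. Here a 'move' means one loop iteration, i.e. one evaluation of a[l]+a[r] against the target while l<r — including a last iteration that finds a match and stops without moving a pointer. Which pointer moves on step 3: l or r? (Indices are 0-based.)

l=0 r=11: -8+32=24 >10, r--
l=0 r=10: -8+29=21 >10, r--
l=0 r=9: -8+23=15 >10, r--

r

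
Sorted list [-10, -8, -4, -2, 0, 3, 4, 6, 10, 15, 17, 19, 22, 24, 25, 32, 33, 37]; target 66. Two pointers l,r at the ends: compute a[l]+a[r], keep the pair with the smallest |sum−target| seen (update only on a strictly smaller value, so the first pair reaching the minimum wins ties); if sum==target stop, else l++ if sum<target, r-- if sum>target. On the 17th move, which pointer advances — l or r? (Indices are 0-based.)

l=0 r=17: -10+37=27 d=39 *, l++
l=1 r=17: -8+37=29 d=37 *, l++
l=2 r=17: -4+37=33 d=33 *, l++
l=3 r=17: -2+37=35 d=31 *, l++
l=4 r=17: 0+37=37 d=29 *, l++
l=5 r=17: 3+37=40 d=26 *, l++
l=6 r=17: 4+37=41 d=25 *, l++
l=7 r=17: 6+37=43 d=23 *, l++
l=8 r=17: 10+37=47 d=19 *, l++
l=9 r=17: 15+37=52 d=14 *, l++
l=10 r=17: 17+37=54 d=12 *, l++
l=11 r=17: 19+37=56 d=10 *, l++
l=12 r=17: 22+37=59 d=7 *, l++
l=13 r=17: 24+37=61 d=5 *, l++
l=14 r=17: 25+37=62 d=4 *, l++
l=15 r=17: 32+37=69 d=3 *, r--
l=15 r=16: 32+33=65 d=1 *, l++

l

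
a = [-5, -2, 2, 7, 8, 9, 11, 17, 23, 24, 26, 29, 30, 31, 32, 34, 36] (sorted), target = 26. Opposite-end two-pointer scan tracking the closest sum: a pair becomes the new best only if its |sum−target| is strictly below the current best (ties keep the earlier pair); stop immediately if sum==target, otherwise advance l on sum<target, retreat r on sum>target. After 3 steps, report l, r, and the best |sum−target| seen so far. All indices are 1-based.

l=1, r=14, best |Δ|=1

[1,17] -5+36=31 d=5 * → r--
[1,16] -5+34=29 d=3 * → r--
[1,15] -5+32=27 d=1 * → r--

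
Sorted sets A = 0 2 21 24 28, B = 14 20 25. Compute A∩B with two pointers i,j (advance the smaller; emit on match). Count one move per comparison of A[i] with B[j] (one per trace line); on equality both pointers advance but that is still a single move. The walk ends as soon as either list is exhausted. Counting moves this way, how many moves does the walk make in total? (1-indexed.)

[i=1,j=1] 0<14 → i++
[i=2,j=1] 2<14 → i++
[i=3,j=1] 21>14 → j++
[i=3,j=2] 21>20 → j++
[i=3,j=3] 21<25 → i++
[i=4,j=3] 24<25 → i++
[i=5,j=3] 28>25 → j++

7 moves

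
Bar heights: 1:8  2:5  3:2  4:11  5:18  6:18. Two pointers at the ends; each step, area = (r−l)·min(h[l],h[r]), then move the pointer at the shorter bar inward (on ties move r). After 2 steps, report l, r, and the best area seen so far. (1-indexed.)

l=1 r=6: min(8,18)*5=40 best=40 *, l++
l=2 r=6: min(5,18)*4=20 best=40, l++

l=3, r=6, best area=40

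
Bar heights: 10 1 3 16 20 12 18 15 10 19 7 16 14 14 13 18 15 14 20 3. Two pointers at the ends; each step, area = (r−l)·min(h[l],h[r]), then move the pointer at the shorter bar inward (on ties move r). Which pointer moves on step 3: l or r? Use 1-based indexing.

l=1 r=20: min(10,3)*19=57 best=57 *, r--
l=1 r=19: min(10,20)*18=180 best=180 *, l++
l=2 r=19: min(1,20)*17=17 best=180, l++

l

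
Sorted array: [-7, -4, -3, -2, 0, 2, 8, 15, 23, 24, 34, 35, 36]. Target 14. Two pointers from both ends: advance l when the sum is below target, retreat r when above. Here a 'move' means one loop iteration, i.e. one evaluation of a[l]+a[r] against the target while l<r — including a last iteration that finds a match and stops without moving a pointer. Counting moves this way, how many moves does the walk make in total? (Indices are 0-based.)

12 moves

[0,12] -7+36=29 >14 → r--
[0,11] -7+35=28 >14 → r--
[0,10] -7+34=27 >14 → r--
[0,9] -7+24=17 >14 → r--
[0,8] -7+23=16 >14 → r--
[0,7] -7+15=8 <14 → l++
[1,7] -4+15=11 <14 → l++
[2,7] -3+15=12 <14 → l++
[3,7] -2+15=13 <14 → l++
[4,7] 0+15=15 >14 → r--
[4,6] 0+8=8 <14 → l++
[5,6] 2+8=10 <14 → l++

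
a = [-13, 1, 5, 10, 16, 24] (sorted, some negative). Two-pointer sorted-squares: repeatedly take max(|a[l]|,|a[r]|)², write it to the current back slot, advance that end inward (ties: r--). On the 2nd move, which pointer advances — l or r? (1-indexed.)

l=1 r=6: |-13|<=|24| out[6]=576, r--
l=1 r=5: |-13|<=|16| out[5]=256, r--

r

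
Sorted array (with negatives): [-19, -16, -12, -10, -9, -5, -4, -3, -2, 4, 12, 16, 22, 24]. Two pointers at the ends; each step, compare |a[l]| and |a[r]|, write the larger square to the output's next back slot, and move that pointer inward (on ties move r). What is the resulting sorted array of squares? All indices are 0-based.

[4, 9, 16, 16, 25, 81, 100, 144, 144, 256, 256, 361, 484, 576]

l=0 r=13: |-19|<=|24| out[13]=576, r--
l=0 r=12: |-19|<=|22| out[12]=484, r--
l=0 r=11: |-19|>|16| out[11]=361, l++
l=1 r=11: |-16|<=|16| out[10]=256, r--
l=1 r=10: |-16|>|12| out[9]=256, l++
l=2 r=10: |-12|<=|12| out[8]=144, r--
l=2 r=9: |-12|>|4| out[7]=144, l++
l=3 r=9: |-10|>|4| out[6]=100, l++
l=4 r=9: |-9|>|4| out[5]=81, l++
l=5 r=9: |-5|>|4| out[4]=25, l++
l=6 r=9: |-4|<=|4| out[3]=16, r--
l=6 r=8: |-4|>|-2| out[2]=16, l++
l=7 r=8: |-3|>|-2| out[1]=9, l++
l=8 r=8: |-2|<=|-2| out[0]=4, r--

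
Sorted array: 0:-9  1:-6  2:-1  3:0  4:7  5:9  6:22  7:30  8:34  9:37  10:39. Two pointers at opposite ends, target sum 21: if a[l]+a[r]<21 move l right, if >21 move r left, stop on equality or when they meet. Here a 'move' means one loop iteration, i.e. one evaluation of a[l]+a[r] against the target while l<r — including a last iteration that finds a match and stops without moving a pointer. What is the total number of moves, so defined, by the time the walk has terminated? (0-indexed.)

l=0 r=10: -9+39=30 >21, r--
l=0 r=9: -9+37=28 >21, r--
l=0 r=8: -9+34=25 >21, r--
l=0 r=7: -9+30=21, found

4 moves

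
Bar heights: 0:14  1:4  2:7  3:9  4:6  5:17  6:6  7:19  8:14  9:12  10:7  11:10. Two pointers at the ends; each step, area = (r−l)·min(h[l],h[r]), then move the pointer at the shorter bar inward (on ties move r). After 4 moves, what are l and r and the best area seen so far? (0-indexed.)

l=0, r=7, best area=112

l=0 r=11: min(14,10)*11=110 best=110 *, r--
l=0 r=10: min(14,7)*10=70 best=110, r--
l=0 r=9: min(14,12)*9=108 best=110, r--
l=0 r=8: min(14,14)*8=112 best=112 *, r--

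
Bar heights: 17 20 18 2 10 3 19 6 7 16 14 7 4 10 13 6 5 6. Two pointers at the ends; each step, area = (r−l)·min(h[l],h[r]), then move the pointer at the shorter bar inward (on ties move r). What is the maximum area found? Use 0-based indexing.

max area = 182

[0,17] min(17,6)*17=102 best=102 * → r--
[0,16] min(17,5)*16=80 best=102 → r--
[0,15] min(17,6)*15=90 best=102 → r--
[0,14] min(17,13)*14=182 best=182 * → r--
[0,13] min(17,10)*13=130 best=182 → r--
[0,12] min(17,4)*12=48 best=182 → r--
[0,11] min(17,7)*11=77 best=182 → r--
[0,10] min(17,14)*10=140 best=182 → r--
[0,9] min(17,16)*9=144 best=182 → r--
[0,8] min(17,7)*8=56 best=182 → r--
[0,7] min(17,6)*7=42 best=182 → r--
[0,6] min(17,19)*6=102 best=182 → l++
[1,6] min(20,19)*5=95 best=182 → r--
[1,5] min(20,3)*4=12 best=182 → r--
[1,4] min(20,10)*3=30 best=182 → r--
[1,3] min(20,2)*2=4 best=182 → r--
[1,2] min(20,18)*1=18 best=182 → r--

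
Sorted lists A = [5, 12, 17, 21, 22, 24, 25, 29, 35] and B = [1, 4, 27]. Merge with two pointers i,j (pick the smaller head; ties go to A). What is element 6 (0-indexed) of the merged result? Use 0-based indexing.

i=0 j=0: A[i]=5>B[j]=1 take 1, j++
i=0 j=1: A[i]=5>B[j]=4 take 4, j++
i=0 j=2: A[i]=5<=B[j]=27 take 5, i++
i=1 j=2: A[i]=12<=B[j]=27 take 12, i++
i=2 j=2: A[i]=17<=B[j]=27 take 17, i++
i=3 j=2: A[i]=21<=B[j]=27 take 21, i++
i=4 j=2: A[i]=22<=B[j]=27 take 22, i++
i=5 j=2: A[i]=24<=B[j]=27 take 24, i++
i=6 j=2: A[i]=25<=B[j]=27 take 25, i++
i=7 j=2: A[i]=29>B[j]=27 take 27, j++
i=7 j=3: B done, take A[i]=29, i++
i=8 j=3: B done, take A[i]=35, i++

merged[6] = 22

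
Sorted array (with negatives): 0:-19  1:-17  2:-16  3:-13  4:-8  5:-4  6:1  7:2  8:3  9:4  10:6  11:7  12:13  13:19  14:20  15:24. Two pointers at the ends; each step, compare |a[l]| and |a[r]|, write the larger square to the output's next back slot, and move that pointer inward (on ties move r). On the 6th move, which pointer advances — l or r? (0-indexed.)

l

l=0 r=15: |-19|<=|24| out[15]=576, r--
l=0 r=14: |-19|<=|20| out[14]=400, r--
l=0 r=13: |-19|<=|19| out[13]=361, r--
l=0 r=12: |-19|>|13| out[12]=361, l++
l=1 r=12: |-17|>|13| out[11]=289, l++
l=2 r=12: |-16|>|13| out[10]=256, l++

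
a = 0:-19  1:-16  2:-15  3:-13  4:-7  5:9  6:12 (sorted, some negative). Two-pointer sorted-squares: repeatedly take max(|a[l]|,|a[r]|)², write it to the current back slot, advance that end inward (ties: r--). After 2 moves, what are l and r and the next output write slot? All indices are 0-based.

l=2, r=6, next write slot=4

l=0 r=6: |-19|>|12| out[6]=361, l++
l=1 r=6: |-16|>|12| out[5]=256, l++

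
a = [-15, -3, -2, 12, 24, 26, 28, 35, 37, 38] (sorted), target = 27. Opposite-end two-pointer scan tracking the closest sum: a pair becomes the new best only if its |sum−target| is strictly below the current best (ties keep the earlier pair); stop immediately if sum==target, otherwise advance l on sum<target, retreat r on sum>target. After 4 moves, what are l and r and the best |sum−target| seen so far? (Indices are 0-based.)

l=1, r=6, best |Δ|=4

l=0 r=9: -15+38=23 d=4 *, l++
l=1 r=9: -3+38=35 d=8, r--
l=1 r=8: -3+37=34 d=7, r--
l=1 r=7: -3+35=32 d=5, r--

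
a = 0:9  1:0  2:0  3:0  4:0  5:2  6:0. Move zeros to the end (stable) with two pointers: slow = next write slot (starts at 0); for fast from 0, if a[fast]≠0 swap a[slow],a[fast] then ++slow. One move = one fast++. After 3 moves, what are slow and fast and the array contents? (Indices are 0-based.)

slow=1, fast=3, a=[9, 0, 0, 0, 0, 2, 0]

slow=0 fast=0: a[fast]=9≠0 swap→a[0]=9, slow++,fast++
slow=1 fast=1: a[fast]=0, fast++
slow=1 fast=2: a[fast]=0, fast++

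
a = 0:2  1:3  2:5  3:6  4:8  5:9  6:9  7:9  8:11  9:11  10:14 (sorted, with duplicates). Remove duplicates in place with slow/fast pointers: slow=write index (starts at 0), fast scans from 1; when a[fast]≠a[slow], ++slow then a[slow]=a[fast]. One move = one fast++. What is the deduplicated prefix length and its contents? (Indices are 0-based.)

length 8; prefix = [2, 3, 5, 6, 8, 9, 11, 14]

(s=0,f=1) a[fast]=3≠a[slow]=2 write a[1]=3 → slow++,fast++
(s=1,f=2) a[fast]=5≠a[slow]=3 write a[2]=5 → slow++,fast++
(s=2,f=3) a[fast]=6≠a[slow]=5 write a[3]=6 → slow++,fast++
(s=3,f=4) a[fast]=8≠a[slow]=6 write a[4]=8 → slow++,fast++
(s=4,f=5) a[fast]=9≠a[slow]=8 write a[5]=9 → slow++,fast++
(s=5,f=6) a[fast]=9=a[slow] dup → fast++
(s=5,f=7) a[fast]=9=a[slow] dup → fast++
(s=5,f=8) a[fast]=11≠a[slow]=9 write a[6]=11 → slow++,fast++
(s=6,f=9) a[fast]=11=a[slow] dup → fast++
(s=6,f=10) a[fast]=14≠a[slow]=11 write a[7]=14 → slow++,fast++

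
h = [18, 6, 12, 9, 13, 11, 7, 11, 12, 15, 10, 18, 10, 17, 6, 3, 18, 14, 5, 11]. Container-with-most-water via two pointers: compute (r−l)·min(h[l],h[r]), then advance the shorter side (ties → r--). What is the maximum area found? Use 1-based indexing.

[1,20] min(18,11)*19=209 best=209 * → r--
[1,19] min(18,5)*18=90 best=209 → r--
[1,18] min(18,14)*17=238 best=238 * → r--
[1,17] min(18,18)*16=288 best=288 * → r--
[1,16] min(18,3)*15=45 best=288 → r--
[1,15] min(18,6)*14=84 best=288 → r--
[1,14] min(18,17)*13=221 best=288 → r--
[1,13] min(18,10)*12=120 best=288 → r--
[1,12] min(18,18)*11=198 best=288 → r--
[1,11] min(18,10)*10=100 best=288 → r--
[1,10] min(18,15)*9=135 best=288 → r--
[1,9] min(18,12)*8=96 best=288 → r--
[1,8] min(18,11)*7=77 best=288 → r--
[1,7] min(18,7)*6=42 best=288 → r--
[1,6] min(18,11)*5=55 best=288 → r--
[1,5] min(18,13)*4=52 best=288 → r--
[1,4] min(18,9)*3=27 best=288 → r--
[1,3] min(18,12)*2=24 best=288 → r--
[1,2] min(18,6)*1=6 best=288 → r--

max area = 288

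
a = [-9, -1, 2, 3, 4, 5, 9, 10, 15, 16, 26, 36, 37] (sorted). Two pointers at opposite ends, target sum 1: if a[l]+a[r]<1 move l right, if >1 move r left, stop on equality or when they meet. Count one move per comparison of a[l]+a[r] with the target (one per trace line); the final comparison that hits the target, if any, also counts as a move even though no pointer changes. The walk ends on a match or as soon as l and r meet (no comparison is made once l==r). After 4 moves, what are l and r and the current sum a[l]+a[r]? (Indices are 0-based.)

l=0, r=8, sum=6

[0,12] -9+37=28 >1 → r--
[0,11] -9+36=27 >1 → r--
[0,10] -9+26=17 >1 → r--
[0,9] -9+16=7 >1 → r--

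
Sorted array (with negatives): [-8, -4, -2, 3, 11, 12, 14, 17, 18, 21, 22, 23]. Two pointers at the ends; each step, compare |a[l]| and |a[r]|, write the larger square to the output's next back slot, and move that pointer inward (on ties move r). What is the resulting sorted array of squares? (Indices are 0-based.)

[0,11] |-8|<=|23| out[11]=529 → r--
[0,10] |-8|<=|22| out[10]=484 → r--
[0,9] |-8|<=|21| out[9]=441 → r--
[0,8] |-8|<=|18| out[8]=324 → r--
[0,7] |-8|<=|17| out[7]=289 → r--
[0,6] |-8|<=|14| out[6]=196 → r--
[0,5] |-8|<=|12| out[5]=144 → r--
[0,4] |-8|<=|11| out[4]=121 → r--
[0,3] |-8|>|3| out[3]=64 → l++
[1,3] |-4|>|3| out[2]=16 → l++
[2,3] |-2|<=|3| out[1]=9 → r--
[2,2] |-2|<=|-2| out[0]=4 → r--

[4, 9, 16, 64, 121, 144, 196, 289, 324, 441, 484, 529]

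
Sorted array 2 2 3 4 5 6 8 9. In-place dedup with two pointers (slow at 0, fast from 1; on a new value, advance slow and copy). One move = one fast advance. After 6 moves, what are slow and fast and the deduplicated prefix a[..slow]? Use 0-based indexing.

slow=5, fast=7, prefix=[2, 3, 4, 5, 6, 8]

slow=0 fast=1: a[fast]=2=a[slow] dup, fast++
slow=0 fast=2: a[fast]=3≠a[slow]=2 write a[1]=3, slow++,fast++
slow=1 fast=3: a[fast]=4≠a[slow]=3 write a[2]=4, slow++,fast++
slow=2 fast=4: a[fast]=5≠a[slow]=4 write a[3]=5, slow++,fast++
slow=3 fast=5: a[fast]=6≠a[slow]=5 write a[4]=6, slow++,fast++
slow=4 fast=6: a[fast]=8≠a[slow]=6 write a[5]=8, slow++,fast++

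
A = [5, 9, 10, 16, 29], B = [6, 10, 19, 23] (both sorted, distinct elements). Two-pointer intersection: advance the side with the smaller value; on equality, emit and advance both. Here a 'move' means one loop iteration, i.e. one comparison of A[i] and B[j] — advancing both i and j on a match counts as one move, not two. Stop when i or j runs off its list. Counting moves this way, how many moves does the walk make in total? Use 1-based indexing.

[i=1,j=1] 5<6 → i++
[i=2,j=1] 9>6 → j++
[i=2,j=2] 9<10 → i++
[i=3,j=2] 10==10 emit → i++,j++
[i=4,j=3] 16<19 → i++
[i=5,j=3] 29>19 → j++
[i=5,j=4] 29>23 → j++

7 moves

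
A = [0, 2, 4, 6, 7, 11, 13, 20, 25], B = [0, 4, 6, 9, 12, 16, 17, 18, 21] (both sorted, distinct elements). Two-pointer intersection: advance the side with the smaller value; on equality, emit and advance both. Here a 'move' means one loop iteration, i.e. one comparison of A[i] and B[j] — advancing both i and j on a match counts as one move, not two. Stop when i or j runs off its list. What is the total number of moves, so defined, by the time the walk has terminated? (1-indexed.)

[i=1,j=1] 0==0 emit → i++,j++
[i=2,j=2] 2<4 → i++
[i=3,j=2] 4==4 emit → i++,j++
[i=4,j=3] 6==6 emit → i++,j++
[i=5,j=4] 7<9 → i++
[i=6,j=4] 11>9 → j++
[i=6,j=5] 11<12 → i++
[i=7,j=5] 13>12 → j++
[i=7,j=6] 13<16 → i++
[i=8,j=6] 20>16 → j++
[i=8,j=7] 20>17 → j++
[i=8,j=8] 20>18 → j++
[i=8,j=9] 20<21 → i++
[i=9,j=9] 25>21 → j++

14 moves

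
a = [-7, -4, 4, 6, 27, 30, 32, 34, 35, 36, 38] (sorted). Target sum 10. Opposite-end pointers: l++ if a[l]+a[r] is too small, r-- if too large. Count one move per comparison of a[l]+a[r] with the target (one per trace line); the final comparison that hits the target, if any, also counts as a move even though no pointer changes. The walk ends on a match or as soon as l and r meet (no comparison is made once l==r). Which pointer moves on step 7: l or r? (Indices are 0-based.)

l=0 r=10: -7+38=31 >10, r--
l=0 r=9: -7+36=29 >10, r--
l=0 r=8: -7+35=28 >10, r--
l=0 r=7: -7+34=27 >10, r--
l=0 r=6: -7+32=25 >10, r--
l=0 r=5: -7+30=23 >10, r--
l=0 r=4: -7+27=20 >10, r--

r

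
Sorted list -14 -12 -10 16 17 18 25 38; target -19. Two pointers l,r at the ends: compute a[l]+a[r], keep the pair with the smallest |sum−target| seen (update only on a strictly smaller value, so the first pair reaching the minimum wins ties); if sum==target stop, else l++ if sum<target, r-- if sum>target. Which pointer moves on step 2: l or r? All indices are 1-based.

r

l=1 r=8: -14+38=24 d=43 *, r--
l=1 r=7: -14+25=11 d=30 *, r--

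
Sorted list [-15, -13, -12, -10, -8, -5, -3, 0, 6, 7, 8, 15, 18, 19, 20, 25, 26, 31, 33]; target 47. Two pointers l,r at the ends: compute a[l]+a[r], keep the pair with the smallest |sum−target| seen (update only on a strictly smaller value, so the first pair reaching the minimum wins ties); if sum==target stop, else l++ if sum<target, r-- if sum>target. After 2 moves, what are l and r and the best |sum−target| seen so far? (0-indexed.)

[0,18] -15+33=18 d=29 * → l++
[1,18] -13+33=20 d=27 * → l++

l=2, r=18, best |Δ|=27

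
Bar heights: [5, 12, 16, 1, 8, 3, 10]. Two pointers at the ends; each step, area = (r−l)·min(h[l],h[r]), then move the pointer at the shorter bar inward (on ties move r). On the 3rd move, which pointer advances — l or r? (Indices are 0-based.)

l=0 r=6: min(5,10)*6=30 best=30 *, l++
l=1 r=6: min(12,10)*5=50 best=50 *, r--
l=1 r=5: min(12,3)*4=12 best=50, r--

r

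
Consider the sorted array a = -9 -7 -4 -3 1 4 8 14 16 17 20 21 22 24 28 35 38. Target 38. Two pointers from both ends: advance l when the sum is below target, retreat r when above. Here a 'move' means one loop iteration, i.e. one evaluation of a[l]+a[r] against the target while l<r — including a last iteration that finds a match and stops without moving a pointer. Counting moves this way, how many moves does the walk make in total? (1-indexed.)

11 moves

l=1 r=17: -9+38=29 <38, l++
l=2 r=17: -7+38=31 <38, l++
l=3 r=17: -4+38=34 <38, l++
l=4 r=17: -3+38=35 <38, l++
l=5 r=17: 1+38=39 >38, r--
l=5 r=16: 1+35=36 <38, l++
l=6 r=16: 4+35=39 >38, r--
l=6 r=15: 4+28=32 <38, l++
l=7 r=15: 8+28=36 <38, l++
l=8 r=15: 14+28=42 >38, r--
l=8 r=14: 14+24=38, found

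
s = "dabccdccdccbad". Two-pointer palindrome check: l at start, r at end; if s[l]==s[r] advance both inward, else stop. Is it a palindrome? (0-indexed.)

palindrome

l=0 r=13: 'd'=='d', l++,r--
l=1 r=12: 'a'=='a', l++,r--
l=2 r=11: 'b'=='b', l++,r--
l=3 r=10: 'c'=='c', l++,r--
l=4 r=9: 'c'=='c', l++,r--
l=5 r=8: 'd'=='d', l++,r--
l=6 r=7: 'c'=='c', l++,r--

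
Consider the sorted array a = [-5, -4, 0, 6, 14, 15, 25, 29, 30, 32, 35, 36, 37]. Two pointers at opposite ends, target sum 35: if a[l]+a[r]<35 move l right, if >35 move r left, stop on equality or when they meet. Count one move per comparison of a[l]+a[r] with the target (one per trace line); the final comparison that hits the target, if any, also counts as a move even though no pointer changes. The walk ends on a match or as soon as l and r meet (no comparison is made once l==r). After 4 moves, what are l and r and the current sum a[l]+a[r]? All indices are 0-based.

l=0 r=12: -5+37=32 <35, l++
l=1 r=12: -4+37=33 <35, l++
l=2 r=12: 0+37=37 >35, r--
l=2 r=11: 0+36=36 >35, r--

l=2, r=10, sum=35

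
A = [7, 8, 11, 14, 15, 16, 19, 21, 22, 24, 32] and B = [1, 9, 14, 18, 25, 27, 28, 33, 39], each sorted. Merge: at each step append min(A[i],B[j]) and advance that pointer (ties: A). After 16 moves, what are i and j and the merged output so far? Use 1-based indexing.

i=11, j=7, merged so far=[1, 7, 8, 9, 11, 14, 14, 15, 16, 18, 19, 21, 22, 24, 25, 27]

i=1 j=1: A[i]=7>B[j]=1 take 1, j++
i=1 j=2: A[i]=7<=B[j]=9 take 7, i++
i=2 j=2: A[i]=8<=B[j]=9 take 8, i++
i=3 j=2: A[i]=11>B[j]=9 take 9, j++
i=3 j=3: A[i]=11<=B[j]=14 take 11, i++
i=4 j=3: A[i]=14<=B[j]=14 take 14, i++
i=5 j=3: A[i]=15>B[j]=14 take 14, j++
i=5 j=4: A[i]=15<=B[j]=18 take 15, i++
i=6 j=4: A[i]=16<=B[j]=18 take 16, i++
i=7 j=4: A[i]=19>B[j]=18 take 18, j++
i=7 j=5: A[i]=19<=B[j]=25 take 19, i++
i=8 j=5: A[i]=21<=B[j]=25 take 21, i++
i=9 j=5: A[i]=22<=B[j]=25 take 22, i++
i=10 j=5: A[i]=24<=B[j]=25 take 24, i++
i=11 j=5: A[i]=32>B[j]=25 take 25, j++
i=11 j=6: A[i]=32>B[j]=27 take 27, j++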